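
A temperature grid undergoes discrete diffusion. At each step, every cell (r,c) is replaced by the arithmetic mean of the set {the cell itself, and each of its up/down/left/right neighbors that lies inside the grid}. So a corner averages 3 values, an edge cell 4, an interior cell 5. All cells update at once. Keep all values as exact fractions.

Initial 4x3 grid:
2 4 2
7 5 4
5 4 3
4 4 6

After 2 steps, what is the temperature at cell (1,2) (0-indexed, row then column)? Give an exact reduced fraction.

Step 1: cell (1,2) = 7/2
Step 2: cell (1,2) = 953/240
Full grid after step 2:
  37/9 943/240 121/36
  1133/240 41/10 953/240
  1097/240 91/20 977/240
  83/18 521/120 157/36

Answer: 953/240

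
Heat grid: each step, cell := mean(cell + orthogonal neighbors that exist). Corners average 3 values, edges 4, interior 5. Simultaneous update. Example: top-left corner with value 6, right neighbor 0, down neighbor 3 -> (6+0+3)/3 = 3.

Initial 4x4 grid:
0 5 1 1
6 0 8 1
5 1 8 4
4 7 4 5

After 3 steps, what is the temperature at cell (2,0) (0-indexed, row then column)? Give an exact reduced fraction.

Answer: 29447/7200

Derivation:
Step 1: cell (2,0) = 4
Step 2: cell (2,0) = 977/240
Step 3: cell (2,0) = 29447/7200
Full grid after step 3:
  341/108 20773/7200 7447/2400 223/80
  24343/7200 1369/375 6981/2000 4261/1200
  29447/7200 25277/6000 6611/1500 15379/3600
  9647/2160 16561/3600 17389/3600 127/27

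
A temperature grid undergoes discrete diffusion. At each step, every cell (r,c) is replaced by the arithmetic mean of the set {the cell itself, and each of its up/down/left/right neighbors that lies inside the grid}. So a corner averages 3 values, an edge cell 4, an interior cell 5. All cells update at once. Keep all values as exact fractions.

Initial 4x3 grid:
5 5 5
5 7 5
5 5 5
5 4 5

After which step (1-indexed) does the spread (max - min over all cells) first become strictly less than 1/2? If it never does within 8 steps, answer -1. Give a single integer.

Answer: 3

Derivation:
Step 1: max=11/2, min=14/3, spread=5/6
Step 2: max=271/50, min=173/36, spread=553/900
Step 3: max=12787/2400, min=70207/14400, spread=1303/2880
  -> spread < 1/2 first at step 3
Step 4: max=114167/21600, min=640637/129600, spread=8873/25920
Step 5: max=45534427/8640000, min=257821687/51840000, spread=123079/414720
Step 6: max=2717847593/518400000, min=15578917733/3110400000, spread=29126713/124416000
Step 7: max=162642726787/31104000000, min=938278092847/186624000000, spread=300626143/1492992000
Step 8: max=9726156723233/1866240000000, min=56514930885773/11197440000000, spread=14736075629/89579520000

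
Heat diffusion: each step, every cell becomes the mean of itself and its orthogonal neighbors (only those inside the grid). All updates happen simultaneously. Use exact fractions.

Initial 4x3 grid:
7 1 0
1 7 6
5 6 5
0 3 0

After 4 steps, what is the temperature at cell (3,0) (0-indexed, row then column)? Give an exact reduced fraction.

Answer: 431183/129600

Derivation:
Step 1: cell (3,0) = 8/3
Step 2: cell (3,0) = 95/36
Step 3: cell (3,0) = 7057/2160
Step 4: cell (3,0) = 431183/129600
Full grid after step 4:
  166411/43200 3220517/864000 491983/129600
  136163/36000 1415593/360000 816353/216000
  399389/108000 1309843/360000 815653/216000
  431183/129600 2986967/864000 446633/129600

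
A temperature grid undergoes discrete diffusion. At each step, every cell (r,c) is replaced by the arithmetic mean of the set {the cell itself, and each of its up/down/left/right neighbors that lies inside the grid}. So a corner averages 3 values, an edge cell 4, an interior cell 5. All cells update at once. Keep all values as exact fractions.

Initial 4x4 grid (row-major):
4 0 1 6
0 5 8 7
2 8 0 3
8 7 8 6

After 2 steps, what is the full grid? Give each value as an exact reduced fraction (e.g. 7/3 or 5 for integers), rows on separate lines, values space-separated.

After step 1:
  4/3 5/2 15/4 14/3
  11/4 21/5 21/5 6
  9/2 22/5 27/5 4
  17/3 31/4 21/4 17/3
After step 2:
  79/36 707/240 907/240 173/36
  767/240 361/100 471/100 283/60
  1039/240 21/4 93/20 79/15
  215/36 173/30 361/60 179/36

Answer: 79/36 707/240 907/240 173/36
767/240 361/100 471/100 283/60
1039/240 21/4 93/20 79/15
215/36 173/30 361/60 179/36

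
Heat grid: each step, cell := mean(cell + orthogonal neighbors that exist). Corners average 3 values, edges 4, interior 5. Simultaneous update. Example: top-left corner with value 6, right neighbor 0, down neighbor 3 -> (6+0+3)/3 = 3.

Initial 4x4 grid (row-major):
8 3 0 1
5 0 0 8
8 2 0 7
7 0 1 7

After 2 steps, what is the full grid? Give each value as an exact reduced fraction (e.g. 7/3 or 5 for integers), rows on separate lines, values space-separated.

After step 1:
  16/3 11/4 1 3
  21/4 2 8/5 4
  11/2 2 2 11/2
  5 5/2 2 5
After step 2:
  40/9 133/48 167/80 8/3
  217/48 68/25 53/25 141/40
  71/16 14/5 131/50 33/8
  13/3 23/8 23/8 25/6

Answer: 40/9 133/48 167/80 8/3
217/48 68/25 53/25 141/40
71/16 14/5 131/50 33/8
13/3 23/8 23/8 25/6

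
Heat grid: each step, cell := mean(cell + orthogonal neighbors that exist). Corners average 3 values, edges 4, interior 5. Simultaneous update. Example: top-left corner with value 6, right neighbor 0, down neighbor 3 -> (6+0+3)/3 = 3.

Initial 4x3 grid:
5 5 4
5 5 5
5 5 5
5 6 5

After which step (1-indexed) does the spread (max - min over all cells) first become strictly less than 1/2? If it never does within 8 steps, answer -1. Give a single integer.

Step 1: max=16/3, min=14/3, spread=2/3
Step 2: max=1267/240, min=85/18, spread=401/720
Step 3: max=11237/2160, min=1039/216, spread=847/2160
  -> spread < 1/2 first at step 3
Step 4: max=4466011/864000, min=629219/129600, spread=813653/2592000
Step 5: max=40010501/7776000, min=38016271/7776000, spread=199423/777600
Step 6: max=2390194399/466560000, min=2293278449/466560000, spread=1938319/9331200
Step 7: max=142936290341/27993600000, min=138148900891/27993600000, spread=95747789/559872000
Step 8: max=8551033997119/1679616000000, min=8316028214369/1679616000000, spread=940023131/6718464000

Answer: 3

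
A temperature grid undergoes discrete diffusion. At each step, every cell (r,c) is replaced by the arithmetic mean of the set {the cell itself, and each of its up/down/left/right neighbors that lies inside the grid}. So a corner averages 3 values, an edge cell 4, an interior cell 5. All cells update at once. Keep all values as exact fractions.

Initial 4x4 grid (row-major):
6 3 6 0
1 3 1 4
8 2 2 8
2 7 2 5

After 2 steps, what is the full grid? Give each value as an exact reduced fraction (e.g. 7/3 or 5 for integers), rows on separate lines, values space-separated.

Answer: 37/9 37/12 203/60 109/36
157/48 93/25 279/100 109/30
1069/240 159/50 387/100 4
73/18 1039/240 61/16 55/12

Derivation:
After step 1:
  10/3 9/2 5/2 10/3
  9/2 2 16/5 13/4
  13/4 22/5 3 19/4
  17/3 13/4 4 5
After step 2:
  37/9 37/12 203/60 109/36
  157/48 93/25 279/100 109/30
  1069/240 159/50 387/100 4
  73/18 1039/240 61/16 55/12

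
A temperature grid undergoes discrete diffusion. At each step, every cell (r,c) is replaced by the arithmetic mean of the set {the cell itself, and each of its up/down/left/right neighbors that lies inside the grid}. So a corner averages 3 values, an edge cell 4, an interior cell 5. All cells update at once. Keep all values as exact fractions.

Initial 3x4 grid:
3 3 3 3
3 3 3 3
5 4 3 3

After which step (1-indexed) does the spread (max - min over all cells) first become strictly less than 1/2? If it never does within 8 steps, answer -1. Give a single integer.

Answer: 4

Derivation:
Step 1: max=4, min=3, spread=1
Step 2: max=15/4, min=3, spread=3/4
Step 3: max=143/40, min=3, spread=23/40
Step 4: max=25063/7200, min=5447/1800, spread=131/288
  -> spread < 1/2 first at step 4
Step 5: max=1474597/432000, min=330053/108000, spread=30877/86400
Step 6: max=29102501/8640000, min=1110199/360000, spread=98309/345600
Step 7: max=5186393477/1555200000, min=151072811/48600000, spread=14082541/62208000
Step 8: max=308889822143/93312000000, min=4561760137/1458000000, spread=135497387/746496000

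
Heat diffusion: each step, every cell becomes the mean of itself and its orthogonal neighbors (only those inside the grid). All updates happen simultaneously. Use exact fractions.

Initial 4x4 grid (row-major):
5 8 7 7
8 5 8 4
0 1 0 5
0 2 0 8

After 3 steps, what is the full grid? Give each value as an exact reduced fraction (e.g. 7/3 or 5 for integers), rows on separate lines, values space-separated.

After step 1:
  7 25/4 15/2 6
  9/2 6 24/5 6
  9/4 8/5 14/5 17/4
  2/3 3/4 5/2 13/3
After step 2:
  71/12 107/16 491/80 13/2
  79/16 463/100 271/50 421/80
  541/240 67/25 319/100 1043/240
  11/9 331/240 623/240 133/36
After step 3:
  421/72 14023/2400 4949/800 179/30
  10643/2400 4871/1000 616/125 12917/2400
  19969/7200 212/75 10939/3000 29687/7200
  437/270 14179/7200 19547/7200 3829/1080

Answer: 421/72 14023/2400 4949/800 179/30
10643/2400 4871/1000 616/125 12917/2400
19969/7200 212/75 10939/3000 29687/7200
437/270 14179/7200 19547/7200 3829/1080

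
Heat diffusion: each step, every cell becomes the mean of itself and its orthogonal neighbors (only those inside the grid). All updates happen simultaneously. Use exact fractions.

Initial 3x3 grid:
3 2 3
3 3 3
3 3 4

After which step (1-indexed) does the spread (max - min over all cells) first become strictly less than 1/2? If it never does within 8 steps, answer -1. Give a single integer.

Step 1: max=10/3, min=8/3, spread=2/3
Step 2: max=59/18, min=653/240, spread=401/720
Step 3: max=3379/1080, min=6043/2160, spread=143/432
  -> spread < 1/2 first at step 3
Step 4: max=200723/64800, min=371321/129600, spread=1205/5184
Step 5: max=11853031/3888000, min=22437187/7776000, spread=10151/62208
Step 6: max=706633007/233280000, min=1359817889/466560000, spread=85517/746496
Step 7: max=42119195179/13996800000, min=81987043483/27993600000, spread=720431/8957952
Step 8: max=2518041044363/839808000000, min=4941250510601/1679616000000, spread=6069221/107495424

Answer: 3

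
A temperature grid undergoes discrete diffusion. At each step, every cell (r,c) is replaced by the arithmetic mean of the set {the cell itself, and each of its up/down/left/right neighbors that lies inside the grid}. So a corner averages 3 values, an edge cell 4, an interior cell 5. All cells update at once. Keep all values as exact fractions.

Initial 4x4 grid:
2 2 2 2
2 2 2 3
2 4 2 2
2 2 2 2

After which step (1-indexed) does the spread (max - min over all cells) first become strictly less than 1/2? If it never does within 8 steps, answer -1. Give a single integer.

Step 1: max=5/2, min=2, spread=1/2
Step 2: max=61/25, min=2, spread=11/25
  -> spread < 1/2 first at step 2
Step 3: max=2767/1200, min=253/120, spread=79/400
Step 4: max=12371/5400, min=1531/720, spread=1777/10800
Step 5: max=2448391/1080000, min=77863/36000, spread=112501/1080000
Step 6: max=5499379/2430000, min=7043953/3240000, spread=865657/9720000
Step 7: max=328313237/145800000, min=212658301/97200000, spread=18651571/291600000
Step 8: max=1228406527/546750000, min=426545611/194400000, spread=459951937/8748000000

Answer: 2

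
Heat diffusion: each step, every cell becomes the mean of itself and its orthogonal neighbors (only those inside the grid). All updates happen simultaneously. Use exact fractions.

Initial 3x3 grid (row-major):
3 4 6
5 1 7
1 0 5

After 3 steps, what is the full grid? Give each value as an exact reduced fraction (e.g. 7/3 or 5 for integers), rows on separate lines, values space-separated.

Answer: 209/60 27529/7200 9529/2160
6943/2400 10523/3000 56783/14400
1883/720 13861/4800 1289/360

Derivation:
After step 1:
  4 7/2 17/3
  5/2 17/5 19/4
  2 7/4 4
After step 2:
  10/3 497/120 167/36
  119/40 159/50 1069/240
  25/12 223/80 7/2
After step 3:
  209/60 27529/7200 9529/2160
  6943/2400 10523/3000 56783/14400
  1883/720 13861/4800 1289/360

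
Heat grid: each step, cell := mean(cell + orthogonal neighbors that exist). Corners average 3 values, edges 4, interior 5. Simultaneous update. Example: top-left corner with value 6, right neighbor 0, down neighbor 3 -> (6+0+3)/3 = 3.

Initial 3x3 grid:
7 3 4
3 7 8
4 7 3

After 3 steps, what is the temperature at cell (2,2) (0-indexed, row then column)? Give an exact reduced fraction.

Answer: 1319/240

Derivation:
Step 1: cell (2,2) = 6
Step 2: cell (2,2) = 67/12
Step 3: cell (2,2) = 1319/240
Full grid after step 3:
  5383/1080 74197/14400 3797/720
  8133/1600 10513/2000 13037/2400
  5543/1080 76997/14400 1319/240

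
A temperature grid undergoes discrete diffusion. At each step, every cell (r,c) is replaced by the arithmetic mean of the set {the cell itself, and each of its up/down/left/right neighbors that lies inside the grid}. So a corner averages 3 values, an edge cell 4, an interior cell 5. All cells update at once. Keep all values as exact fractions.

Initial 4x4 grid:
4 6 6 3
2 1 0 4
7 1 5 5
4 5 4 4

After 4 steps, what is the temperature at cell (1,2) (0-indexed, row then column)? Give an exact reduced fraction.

Step 1: cell (1,2) = 16/5
Step 2: cell (1,2) = 299/100
Step 3: cell (1,2) = 10669/3000
Step 4: cell (1,2) = 312469/90000
Full grid after step 4:
  977/270 2797/800 391891/108000 117001/32400
  8449/2400 10699/3000 312469/90000 12488/3375
  408889/108000 161633/45000 67673/18000 4039/1080
  7849/2025 426739/108000 83327/21600 25949/6480

Answer: 312469/90000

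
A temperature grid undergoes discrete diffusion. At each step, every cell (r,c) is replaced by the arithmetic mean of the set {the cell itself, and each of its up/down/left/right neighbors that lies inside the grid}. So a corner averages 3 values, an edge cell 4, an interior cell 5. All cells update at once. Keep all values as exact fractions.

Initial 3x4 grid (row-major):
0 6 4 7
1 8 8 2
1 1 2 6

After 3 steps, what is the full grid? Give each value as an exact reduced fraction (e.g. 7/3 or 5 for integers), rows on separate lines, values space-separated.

Answer: 7373/2160 29651/7200 36101/7200 5389/1080
21341/7200 11689/3000 26953/6000 70607/14400
647/240 2639/800 30101/7200 578/135

Derivation:
After step 1:
  7/3 9/2 25/4 13/3
  5/2 24/5 24/5 23/4
  1 3 17/4 10/3
After step 2:
  28/9 1073/240 1193/240 49/9
  319/120 98/25 517/100 1093/240
  13/6 261/80 923/240 40/9
After step 3:
  7373/2160 29651/7200 36101/7200 5389/1080
  21341/7200 11689/3000 26953/6000 70607/14400
  647/240 2639/800 30101/7200 578/135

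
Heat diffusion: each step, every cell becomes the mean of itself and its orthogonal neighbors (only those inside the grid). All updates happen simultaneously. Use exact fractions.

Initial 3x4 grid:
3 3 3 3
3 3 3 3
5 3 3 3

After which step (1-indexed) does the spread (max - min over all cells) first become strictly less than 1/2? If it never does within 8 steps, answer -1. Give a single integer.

Step 1: max=11/3, min=3, spread=2/3
Step 2: max=32/9, min=3, spread=5/9
Step 3: max=365/108, min=3, spread=41/108
  -> spread < 1/2 first at step 3
Step 4: max=43097/12960, min=3, spread=4217/12960
Step 5: max=2541949/777600, min=10879/3600, spread=38417/155520
Step 6: max=151168211/46656000, min=218597/72000, spread=1903471/9331200
Step 7: max=8999069089/2799360000, min=6595759/2160000, spread=18038617/111974400
Step 8: max=537152982851/167961600000, min=596126759/194400000, spread=883978523/6718464000

Answer: 3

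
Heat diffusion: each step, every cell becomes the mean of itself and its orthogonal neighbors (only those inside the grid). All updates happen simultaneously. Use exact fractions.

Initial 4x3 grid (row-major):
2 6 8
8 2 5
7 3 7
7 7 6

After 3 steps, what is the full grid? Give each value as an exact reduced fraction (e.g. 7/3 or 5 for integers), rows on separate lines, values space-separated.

After step 1:
  16/3 9/2 19/3
  19/4 24/5 11/2
  25/4 26/5 21/4
  7 23/4 20/3
After step 2:
  175/36 629/120 49/9
  317/60 99/20 1313/240
  29/5 109/20 1357/240
  19/3 1477/240 53/9
After step 3:
  5539/1080 7379/1440 11633/2160
  3761/720 1267/240 7747/1440
  343/60 3361/600 8087/1440
  1463/240 3431/576 6371/1080

Answer: 5539/1080 7379/1440 11633/2160
3761/720 1267/240 7747/1440
343/60 3361/600 8087/1440
1463/240 3431/576 6371/1080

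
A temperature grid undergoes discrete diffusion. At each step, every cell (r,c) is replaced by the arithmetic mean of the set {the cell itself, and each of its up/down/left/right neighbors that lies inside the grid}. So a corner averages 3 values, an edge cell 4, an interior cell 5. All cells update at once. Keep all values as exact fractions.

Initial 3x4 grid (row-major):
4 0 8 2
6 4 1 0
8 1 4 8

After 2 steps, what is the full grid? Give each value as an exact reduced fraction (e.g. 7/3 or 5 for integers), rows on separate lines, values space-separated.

After step 1:
  10/3 4 11/4 10/3
  11/2 12/5 17/5 11/4
  5 17/4 7/2 4
After step 2:
  77/18 749/240 809/240 53/18
  487/120 391/100 74/25 809/240
  59/12 303/80 303/80 41/12

Answer: 77/18 749/240 809/240 53/18
487/120 391/100 74/25 809/240
59/12 303/80 303/80 41/12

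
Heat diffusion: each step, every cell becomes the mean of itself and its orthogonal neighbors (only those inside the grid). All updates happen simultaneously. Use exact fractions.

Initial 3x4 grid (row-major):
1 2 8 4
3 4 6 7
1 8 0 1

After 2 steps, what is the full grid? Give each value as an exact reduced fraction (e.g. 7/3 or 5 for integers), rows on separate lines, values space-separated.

Answer: 8/3 307/80 241/48 95/18
257/80 377/100 457/100 37/8
19/6 39/10 11/3 131/36

Derivation:
After step 1:
  2 15/4 5 19/3
  9/4 23/5 5 9/2
  4 13/4 15/4 8/3
After step 2:
  8/3 307/80 241/48 95/18
  257/80 377/100 457/100 37/8
  19/6 39/10 11/3 131/36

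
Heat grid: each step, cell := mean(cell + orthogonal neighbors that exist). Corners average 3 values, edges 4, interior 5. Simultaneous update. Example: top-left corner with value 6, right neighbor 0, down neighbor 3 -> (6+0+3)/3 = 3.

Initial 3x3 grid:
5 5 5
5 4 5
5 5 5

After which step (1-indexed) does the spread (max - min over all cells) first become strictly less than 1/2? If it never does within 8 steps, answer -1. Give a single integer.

Step 1: max=5, min=19/4, spread=1/4
  -> spread < 1/2 first at step 1
Step 2: max=391/80, min=119/25, spread=51/400
Step 3: max=1753/360, min=23177/4800, spread=589/14400
Step 4: max=1398919/288000, min=145057/30000, spread=31859/1440000
Step 5: max=8735279/1800000, min=83708393/17280000, spread=751427/86400000
Step 6: max=5028936871/1036800000, min=523365313/108000000, spread=23149331/5184000000
Step 7: max=31425068111/6480000000, min=301557345737/62208000000, spread=616540643/311040000000
Step 8: max=18098467991239/3732480000000, min=1884887546017/388800000000, spread=17737747379/18662400000000

Answer: 1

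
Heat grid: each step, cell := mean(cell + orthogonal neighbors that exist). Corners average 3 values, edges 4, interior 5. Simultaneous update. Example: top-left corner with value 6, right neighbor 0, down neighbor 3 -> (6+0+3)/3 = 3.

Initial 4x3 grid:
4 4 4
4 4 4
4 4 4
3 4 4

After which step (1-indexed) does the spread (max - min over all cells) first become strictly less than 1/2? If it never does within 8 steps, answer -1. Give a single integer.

Step 1: max=4, min=11/3, spread=1/3
  -> spread < 1/2 first at step 1
Step 2: max=4, min=67/18, spread=5/18
Step 3: max=4, min=823/216, spread=41/216
Step 4: max=4, min=99463/25920, spread=4217/25920
Step 5: max=28721/7200, min=6011651/1555200, spread=38417/311040
Step 6: max=573403/144000, min=362047789/93312000, spread=1903471/18662400
Step 7: max=17164241/4320000, min=21793890911/5598720000, spread=18038617/223948800
Step 8: max=1542273241/388800000, min=1310424617149/335923200000, spread=883978523/13436928000

Answer: 1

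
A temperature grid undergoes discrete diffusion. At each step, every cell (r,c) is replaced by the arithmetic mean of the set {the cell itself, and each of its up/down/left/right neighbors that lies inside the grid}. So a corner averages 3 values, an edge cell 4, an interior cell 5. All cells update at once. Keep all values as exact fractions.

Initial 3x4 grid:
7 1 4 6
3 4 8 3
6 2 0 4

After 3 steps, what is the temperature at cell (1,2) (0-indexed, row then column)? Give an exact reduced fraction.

Answer: 11621/3000

Derivation:
Step 1: cell (1,2) = 19/5
Step 2: cell (1,2) = 209/50
Step 3: cell (1,2) = 11621/3000
Full grid after step 3:
  8791/2160 29389/7200 30929/7200 2327/540
  14377/3600 23387/6000 11621/3000 59693/14400
  4073/1080 3233/900 13027/3600 7763/2160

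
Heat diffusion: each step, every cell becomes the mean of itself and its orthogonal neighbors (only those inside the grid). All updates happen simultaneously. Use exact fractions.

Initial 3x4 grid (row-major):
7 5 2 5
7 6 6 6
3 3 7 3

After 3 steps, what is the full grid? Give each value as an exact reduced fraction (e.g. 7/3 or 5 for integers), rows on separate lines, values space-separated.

Answer: 11849/2160 4741/900 4441/900 5197/1080
76871/14400 31009/6000 3773/750 17699/3600
10949/2160 1129/225 8957/1800 5437/1080

Derivation:
After step 1:
  19/3 5 9/2 13/3
  23/4 27/5 27/5 5
  13/3 19/4 19/4 16/3
After step 2:
  205/36 637/120 577/120 83/18
  1309/240 263/50 501/100 301/60
  89/18 577/120 607/120 181/36
After step 3:
  11849/2160 4741/900 4441/900 5197/1080
  76871/14400 31009/6000 3773/750 17699/3600
  10949/2160 1129/225 8957/1800 5437/1080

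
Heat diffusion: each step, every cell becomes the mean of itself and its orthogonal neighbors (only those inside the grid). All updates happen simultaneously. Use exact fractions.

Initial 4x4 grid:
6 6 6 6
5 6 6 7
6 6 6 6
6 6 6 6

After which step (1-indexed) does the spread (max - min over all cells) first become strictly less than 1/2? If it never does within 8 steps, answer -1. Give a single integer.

Answer: 3

Derivation:
Step 1: max=19/3, min=17/3, spread=2/3
Step 2: max=751/120, min=689/120, spread=31/60
Step 3: max=6691/1080, min=6269/1080, spread=211/540
  -> spread < 1/2 first at step 3
Step 4: max=663871/108000, min=632129/108000, spread=15871/54000
Step 5: max=5947891/972000, min=5716109/972000, spread=115891/486000
Step 6: max=592432711/97200000, min=573967289/97200000, spread=9232711/48600000
Step 7: max=5315959531/874800000, min=5181640469/874800000, spread=67159531/437400000
Step 8: max=530500197151/87480000000, min=519259802849/87480000000, spread=5620197151/43740000000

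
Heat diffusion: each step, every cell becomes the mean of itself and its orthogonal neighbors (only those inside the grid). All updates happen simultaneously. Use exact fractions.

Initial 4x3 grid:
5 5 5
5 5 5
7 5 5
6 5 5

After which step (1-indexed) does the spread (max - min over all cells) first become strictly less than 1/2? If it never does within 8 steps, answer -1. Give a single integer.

Answer: 4

Derivation:
Step 1: max=6, min=5, spread=1
Step 2: max=17/3, min=5, spread=2/3
Step 3: max=2009/360, min=5, spread=209/360
Step 4: max=236471/43200, min=4547/900, spread=3643/8640
  -> spread < 1/2 first at step 4
Step 5: max=14057419/2592000, min=548551/108000, spread=178439/518400
Step 6: max=836168981/155520000, min=3681841/720000, spread=1635653/6220800
Step 7: max=49900576279/9331200000, min=998555023/194400000, spread=78797407/373248000
Step 8: max=2980464951461/559872000000, min=30080376941/5832000000, spread=741990121/4478976000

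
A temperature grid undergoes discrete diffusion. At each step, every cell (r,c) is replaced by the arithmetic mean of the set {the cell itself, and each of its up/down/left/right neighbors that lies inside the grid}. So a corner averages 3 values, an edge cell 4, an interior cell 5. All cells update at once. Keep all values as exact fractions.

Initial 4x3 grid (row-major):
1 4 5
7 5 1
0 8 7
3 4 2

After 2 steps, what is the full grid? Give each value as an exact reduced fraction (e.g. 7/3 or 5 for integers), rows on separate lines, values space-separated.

After step 1:
  4 15/4 10/3
  13/4 5 9/2
  9/2 24/5 9/2
  7/3 17/4 13/3
After step 2:
  11/3 193/48 139/36
  67/16 213/50 13/3
  893/240 461/100 68/15
  133/36 943/240 157/36

Answer: 11/3 193/48 139/36
67/16 213/50 13/3
893/240 461/100 68/15
133/36 943/240 157/36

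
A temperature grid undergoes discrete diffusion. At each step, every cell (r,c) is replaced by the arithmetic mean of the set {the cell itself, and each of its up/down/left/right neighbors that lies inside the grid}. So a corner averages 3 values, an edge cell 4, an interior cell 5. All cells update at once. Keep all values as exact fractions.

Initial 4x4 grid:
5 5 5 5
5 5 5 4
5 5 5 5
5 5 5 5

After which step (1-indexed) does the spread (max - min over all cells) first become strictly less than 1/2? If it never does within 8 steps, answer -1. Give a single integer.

Answer: 1

Derivation:
Step 1: max=5, min=14/3, spread=1/3
  -> spread < 1/2 first at step 1
Step 2: max=5, min=569/120, spread=31/120
Step 3: max=5, min=5189/1080, spread=211/1080
Step 4: max=5, min=523157/108000, spread=16843/108000
Step 5: max=44921/9000, min=4721357/972000, spread=130111/972000
Step 6: max=2692841/540000, min=142157633/29160000, spread=3255781/29160000
Step 7: max=2688893/540000, min=4273646309/874800000, spread=82360351/874800000
Step 8: max=483493559/97200000, min=128468683109/26244000000, spread=2074577821/26244000000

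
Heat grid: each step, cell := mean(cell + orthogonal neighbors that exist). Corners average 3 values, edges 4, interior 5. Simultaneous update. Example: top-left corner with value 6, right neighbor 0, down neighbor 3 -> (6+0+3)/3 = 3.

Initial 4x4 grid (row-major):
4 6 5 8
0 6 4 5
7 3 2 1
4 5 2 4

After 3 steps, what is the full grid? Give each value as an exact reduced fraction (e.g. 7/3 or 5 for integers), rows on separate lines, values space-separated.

After step 1:
  10/3 21/4 23/4 6
  17/4 19/5 22/5 9/2
  7/2 23/5 12/5 3
  16/3 7/2 13/4 7/3
After step 2:
  77/18 68/15 107/20 65/12
  893/240 223/50 417/100 179/40
  1061/240 89/25 353/100 367/120
  37/9 1001/240 689/240 103/36
After step 3:
  9023/2160 16759/3600 1947/400 1829/360
  30383/7200 24533/6000 4397/1000 107/25
  28463/7200 2417/600 20627/6000 3133/900
  4573/1080 26483/7200 24179/7200 6329/2160

Answer: 9023/2160 16759/3600 1947/400 1829/360
30383/7200 24533/6000 4397/1000 107/25
28463/7200 2417/600 20627/6000 3133/900
4573/1080 26483/7200 24179/7200 6329/2160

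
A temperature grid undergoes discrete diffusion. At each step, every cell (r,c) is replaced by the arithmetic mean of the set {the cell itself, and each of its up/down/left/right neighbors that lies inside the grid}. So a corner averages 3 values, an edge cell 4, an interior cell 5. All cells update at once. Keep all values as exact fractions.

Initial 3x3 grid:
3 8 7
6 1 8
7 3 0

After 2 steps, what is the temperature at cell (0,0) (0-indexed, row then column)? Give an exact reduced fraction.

Answer: 44/9

Derivation:
Step 1: cell (0,0) = 17/3
Step 2: cell (0,0) = 44/9
Full grid after step 2:
  44/9 1397/240 197/36
  409/80 419/100 77/15
  37/9 339/80 125/36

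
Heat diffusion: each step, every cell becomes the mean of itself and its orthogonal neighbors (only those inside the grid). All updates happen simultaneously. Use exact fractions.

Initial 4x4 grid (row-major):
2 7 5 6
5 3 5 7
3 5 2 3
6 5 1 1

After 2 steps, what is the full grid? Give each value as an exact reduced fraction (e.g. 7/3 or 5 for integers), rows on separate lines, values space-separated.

Answer: 73/18 59/12 51/10 17/3
53/12 41/10 118/25 189/40
61/15 104/25 167/50 401/120
41/9 443/120 341/120 43/18

Derivation:
After step 1:
  14/3 17/4 23/4 6
  13/4 5 22/5 21/4
  19/4 18/5 16/5 13/4
  14/3 17/4 9/4 5/3
After step 2:
  73/18 59/12 51/10 17/3
  53/12 41/10 118/25 189/40
  61/15 104/25 167/50 401/120
  41/9 443/120 341/120 43/18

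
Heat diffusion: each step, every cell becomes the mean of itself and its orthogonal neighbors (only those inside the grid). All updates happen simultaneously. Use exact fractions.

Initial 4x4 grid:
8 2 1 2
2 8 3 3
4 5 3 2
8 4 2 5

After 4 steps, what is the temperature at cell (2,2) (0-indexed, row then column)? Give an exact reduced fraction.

Answer: 27373/7500

Derivation:
Step 1: cell (2,2) = 3
Step 2: cell (2,2) = 363/100
Step 3: cell (2,2) = 1741/500
Step 4: cell (2,2) = 27373/7500
Full grid after step 4:
  7849/1800 30699/8000 236203/72000 30341/10800
  320321/72000 61811/15000 799/240 216403/72000
  1012571/216000 377509/90000 27373/7500 75817/24000
  150499/32400 939671/216000 266981/72000 763/225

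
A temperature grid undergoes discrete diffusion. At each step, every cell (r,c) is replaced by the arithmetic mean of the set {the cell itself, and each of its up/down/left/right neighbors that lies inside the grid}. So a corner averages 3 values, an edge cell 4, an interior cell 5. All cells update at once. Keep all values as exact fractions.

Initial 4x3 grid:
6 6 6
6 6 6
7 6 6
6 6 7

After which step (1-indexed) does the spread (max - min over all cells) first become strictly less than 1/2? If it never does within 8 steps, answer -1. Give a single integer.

Answer: 1

Derivation:
Step 1: max=19/3, min=6, spread=1/3
  -> spread < 1/2 first at step 1
Step 2: max=1507/240, min=6, spread=67/240
Step 3: max=13547/2160, min=289/48, spread=271/1080
Step 4: max=809599/129600, min=14521/2400, spread=5093/25920
Step 5: max=48467501/7776000, min=1310611/216000, spread=257101/1555200
Step 6: max=2901013999/466560000, min=39427967/6480000, spread=497603/3732480
Step 7: max=173755637141/27993600000, min=395046113/64800000, spread=123828653/1119744000
Step 8: max=10408837884319/1679616000000, min=35614295413/5832000000, spread=1215366443/13436928000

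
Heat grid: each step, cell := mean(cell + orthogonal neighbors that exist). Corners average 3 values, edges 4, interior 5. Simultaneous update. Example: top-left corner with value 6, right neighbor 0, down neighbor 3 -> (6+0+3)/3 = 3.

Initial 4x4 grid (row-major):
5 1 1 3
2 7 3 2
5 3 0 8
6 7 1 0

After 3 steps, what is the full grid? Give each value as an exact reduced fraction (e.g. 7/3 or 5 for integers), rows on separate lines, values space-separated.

Answer: 7297/2160 5713/1800 1649/600 239/90
28387/7200 20299/6000 297/100 1729/600
10177/2400 1931/500 6327/2000 113/40
137/30 3149/800 101/32 139/48

Derivation:
After step 1:
  8/3 7/2 2 2
  19/4 16/5 13/5 4
  4 22/5 3 5/2
  6 17/4 2 3
After step 2:
  131/36 341/120 101/40 8/3
  877/240 369/100 74/25 111/40
  383/80 377/100 29/10 25/8
  19/4 333/80 49/16 5/2
After step 3:
  7297/2160 5713/1800 1649/600 239/90
  28387/7200 20299/6000 297/100 1729/600
  10177/2400 1931/500 6327/2000 113/40
  137/30 3149/800 101/32 139/48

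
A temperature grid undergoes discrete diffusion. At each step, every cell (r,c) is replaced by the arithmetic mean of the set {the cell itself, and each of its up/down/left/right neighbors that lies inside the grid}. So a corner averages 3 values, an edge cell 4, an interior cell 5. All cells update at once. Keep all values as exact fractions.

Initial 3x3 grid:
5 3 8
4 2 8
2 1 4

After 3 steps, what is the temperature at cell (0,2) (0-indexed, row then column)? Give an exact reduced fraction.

Step 1: cell (0,2) = 19/3
Step 2: cell (0,2) = 49/9
Step 3: cell (0,2) = 2699/540
Full grid after step 3:
  2837/720 32021/7200 2699/540
  49117/14400 3959/1000 32821/7200
  3253/1080 48917/14400 8711/2160

Answer: 2699/540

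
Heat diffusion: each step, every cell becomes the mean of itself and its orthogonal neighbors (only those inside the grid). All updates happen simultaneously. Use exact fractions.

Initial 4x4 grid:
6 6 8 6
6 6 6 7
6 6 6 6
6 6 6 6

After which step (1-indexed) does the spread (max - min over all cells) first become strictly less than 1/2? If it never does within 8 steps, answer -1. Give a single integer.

Answer: 4

Derivation:
Step 1: max=7, min=6, spread=1
Step 2: max=133/20, min=6, spread=13/20
Step 3: max=2371/360, min=6, spread=211/360
Step 4: max=69841/10800, min=6, spread=5041/10800
  -> spread < 1/2 first at step 4
Step 5: max=2082643/324000, min=18079/3000, spread=130111/324000
Step 6: max=61962367/9720000, min=1087159/180000, spread=3255781/9720000
Step 7: max=1849953691/291600000, min=1091107/180000, spread=82360351/291600000
Step 8: max=55239316891/8748000000, min=196906441/32400000, spread=2074577821/8748000000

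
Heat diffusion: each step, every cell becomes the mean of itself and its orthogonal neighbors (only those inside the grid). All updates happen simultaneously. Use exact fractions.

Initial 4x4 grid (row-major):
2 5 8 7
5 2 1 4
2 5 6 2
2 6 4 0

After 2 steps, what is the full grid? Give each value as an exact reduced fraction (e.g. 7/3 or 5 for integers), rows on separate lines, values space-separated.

Answer: 11/3 171/40 601/120 181/36
277/80 19/5 403/100 511/120
827/240 383/100 19/5 121/40
133/36 947/240 277/80 3

Derivation:
After step 1:
  4 17/4 21/4 19/3
  11/4 18/5 21/5 7/2
  7/2 21/5 18/5 3
  10/3 17/4 4 2
After step 2:
  11/3 171/40 601/120 181/36
  277/80 19/5 403/100 511/120
  827/240 383/100 19/5 121/40
  133/36 947/240 277/80 3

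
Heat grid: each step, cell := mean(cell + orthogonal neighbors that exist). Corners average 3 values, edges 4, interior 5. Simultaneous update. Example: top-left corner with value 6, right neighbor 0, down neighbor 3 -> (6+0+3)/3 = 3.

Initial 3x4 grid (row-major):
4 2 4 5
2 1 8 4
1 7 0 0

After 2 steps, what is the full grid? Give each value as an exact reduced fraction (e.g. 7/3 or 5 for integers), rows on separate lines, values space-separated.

Answer: 89/36 85/24 457/120 40/9
3 72/25 403/100 799/240
91/36 10/3 161/60 28/9

Derivation:
After step 1:
  8/3 11/4 19/4 13/3
  2 4 17/5 17/4
  10/3 9/4 15/4 4/3
After step 2:
  89/36 85/24 457/120 40/9
  3 72/25 403/100 799/240
  91/36 10/3 161/60 28/9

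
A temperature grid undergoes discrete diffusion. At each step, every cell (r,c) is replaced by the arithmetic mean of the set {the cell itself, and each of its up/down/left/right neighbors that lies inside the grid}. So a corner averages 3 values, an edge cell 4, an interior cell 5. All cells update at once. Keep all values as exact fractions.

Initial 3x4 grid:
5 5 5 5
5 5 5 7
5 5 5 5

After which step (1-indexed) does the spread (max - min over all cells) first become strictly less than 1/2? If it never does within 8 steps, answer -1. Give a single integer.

Answer: 3

Derivation:
Step 1: max=17/3, min=5, spread=2/3
Step 2: max=667/120, min=5, spread=67/120
Step 3: max=5837/1080, min=5, spread=437/1080
  -> spread < 1/2 first at step 3
Step 4: max=2317531/432000, min=2509/500, spread=29951/86400
Step 5: max=20655821/3888000, min=17033/3375, spread=206761/777600
Step 6: max=8232195571/1555200000, min=13665671/2700000, spread=14430763/62208000
Step 7: max=491667741689/93312000000, min=1097652727/216000000, spread=139854109/746496000
Step 8: max=29416071890251/5598720000000, min=99051228977/19440000000, spread=7114543559/44789760000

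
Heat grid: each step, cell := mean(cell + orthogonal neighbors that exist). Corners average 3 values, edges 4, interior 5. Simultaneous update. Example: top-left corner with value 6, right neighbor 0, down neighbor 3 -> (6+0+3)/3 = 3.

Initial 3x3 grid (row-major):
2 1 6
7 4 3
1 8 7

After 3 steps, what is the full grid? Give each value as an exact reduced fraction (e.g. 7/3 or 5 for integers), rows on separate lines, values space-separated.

After step 1:
  10/3 13/4 10/3
  7/2 23/5 5
  16/3 5 6
After step 2:
  121/36 871/240 139/36
  503/120 427/100 71/15
  83/18 157/30 16/3
After step 3:
  8051/2160 54437/14400 8801/2160
  29581/7200 8823/2000 8189/1800
  5053/1080 17503/3600 51/10

Answer: 8051/2160 54437/14400 8801/2160
29581/7200 8823/2000 8189/1800
5053/1080 17503/3600 51/10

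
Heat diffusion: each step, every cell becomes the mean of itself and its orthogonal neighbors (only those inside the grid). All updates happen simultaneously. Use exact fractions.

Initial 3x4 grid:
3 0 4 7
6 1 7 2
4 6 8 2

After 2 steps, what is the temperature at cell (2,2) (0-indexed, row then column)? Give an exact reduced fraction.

Step 1: cell (2,2) = 23/4
Step 2: cell (2,2) = 189/40
Full grid after step 2:
  17/6 27/8 457/120 40/9
  95/24 373/100 463/100 517/120
  163/36 119/24 189/40 19/4

Answer: 189/40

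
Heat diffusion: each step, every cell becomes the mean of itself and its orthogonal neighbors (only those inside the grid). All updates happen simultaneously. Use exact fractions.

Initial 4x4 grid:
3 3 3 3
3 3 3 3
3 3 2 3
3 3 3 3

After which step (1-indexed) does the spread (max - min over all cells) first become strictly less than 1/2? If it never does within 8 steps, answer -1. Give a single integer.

Step 1: max=3, min=11/4, spread=1/4
  -> spread < 1/2 first at step 1
Step 2: max=3, min=139/50, spread=11/50
Step 3: max=3, min=6833/2400, spread=367/2400
Step 4: max=1787/600, min=30829/10800, spread=1337/10800
Step 5: max=53531/18000, min=930331/324000, spread=33227/324000
Step 6: max=319951/108000, min=27945673/9720000, spread=849917/9720000
Step 7: max=4791467/1620000, min=841085653/291600000, spread=21378407/291600000
Step 8: max=1434311657/486000000, min=25277537629/8748000000, spread=540072197/8748000000

Answer: 1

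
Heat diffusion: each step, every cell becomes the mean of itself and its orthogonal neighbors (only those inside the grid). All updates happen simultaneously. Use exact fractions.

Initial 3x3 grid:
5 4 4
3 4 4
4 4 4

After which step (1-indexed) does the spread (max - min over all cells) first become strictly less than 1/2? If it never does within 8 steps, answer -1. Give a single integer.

Step 1: max=17/4, min=11/3, spread=7/12
Step 2: max=49/12, min=58/15, spread=13/60
  -> spread < 1/2 first at step 2
Step 3: max=19427/4800, min=523/135, spread=7483/43200
Step 4: max=173857/43200, min=423779/108000, spread=21727/216000
Step 5: max=23042681/5760000, min=3820289/972000, spread=10906147/155520000
Step 6: max=621374713/155520000, min=460359941/116640000, spread=36295/746496
Step 7: max=37192562411/9331200000, min=6913884163/1749600000, spread=305773/8957952
Step 8: max=2229426305617/559872000000, min=1662007420619/419904000000, spread=2575951/107495424

Answer: 2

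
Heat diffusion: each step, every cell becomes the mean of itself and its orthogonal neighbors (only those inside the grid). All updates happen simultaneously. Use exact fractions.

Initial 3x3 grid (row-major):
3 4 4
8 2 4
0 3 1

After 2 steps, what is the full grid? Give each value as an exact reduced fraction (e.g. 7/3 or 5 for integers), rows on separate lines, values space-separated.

Answer: 23/6 329/80 10/3
967/240 299/100 817/240
101/36 361/120 83/36

Derivation:
After step 1:
  5 13/4 4
  13/4 21/5 11/4
  11/3 3/2 8/3
After step 2:
  23/6 329/80 10/3
  967/240 299/100 817/240
  101/36 361/120 83/36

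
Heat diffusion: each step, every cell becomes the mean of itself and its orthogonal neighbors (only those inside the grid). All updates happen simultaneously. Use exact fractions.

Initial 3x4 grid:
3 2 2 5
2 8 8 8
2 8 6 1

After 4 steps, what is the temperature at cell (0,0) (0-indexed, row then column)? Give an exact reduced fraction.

Answer: 21169/5184

Derivation:
Step 1: cell (0,0) = 7/3
Step 2: cell (0,0) = 59/18
Step 3: cell (0,0) = 8051/2160
Step 4: cell (0,0) = 21169/5184
Full grid after step 4:
  21169/5184 95099/21600 11723/2400 21917/4320
  748657/172800 343241/72000 30913/6000 153431/28800
  2695/576 72341/14400 77813/14400 5903/1080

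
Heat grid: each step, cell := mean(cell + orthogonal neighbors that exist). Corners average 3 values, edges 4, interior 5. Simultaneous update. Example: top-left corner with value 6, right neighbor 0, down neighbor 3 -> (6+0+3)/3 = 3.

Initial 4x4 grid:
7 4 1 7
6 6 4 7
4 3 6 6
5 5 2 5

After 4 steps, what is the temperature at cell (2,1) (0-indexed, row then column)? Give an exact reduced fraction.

Answer: 83233/18000

Derivation:
Step 1: cell (2,1) = 24/5
Step 2: cell (2,1) = 437/100
Step 3: cell (2,1) = 14087/3000
Step 4: cell (2,1) = 83233/18000
Full grid after step 4:
  323377/64800 16381/3375 43919/9000 17797/3600
  1055659/216000 874219/180000 1931/400 180721/36000
  1025851/216000 83233/18000 862373/180000 105767/21600
  146483/32400 981871/216000 198139/43200 312383/64800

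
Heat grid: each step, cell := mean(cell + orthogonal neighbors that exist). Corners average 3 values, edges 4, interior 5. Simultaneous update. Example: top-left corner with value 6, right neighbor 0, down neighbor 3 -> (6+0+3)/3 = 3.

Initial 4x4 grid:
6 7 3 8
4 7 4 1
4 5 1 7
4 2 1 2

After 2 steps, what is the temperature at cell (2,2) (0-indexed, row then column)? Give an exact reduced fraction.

Step 1: cell (2,2) = 18/5
Step 2: cell (2,2) = 297/100
Full grid after step 2:
  50/9 1339/240 369/80 29/6
  617/120 117/25 227/50 299/80
  499/120 401/100 297/100 881/240
  127/36 349/120 343/120 91/36

Answer: 297/100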